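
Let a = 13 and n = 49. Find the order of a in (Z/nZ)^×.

14

By Lagrange's theorem, ord_49(13) divides φ(49) = φ(7^2) = 7·(7−1) = 42 = 2 · 3 · 7.
Divisors of 42: 1, 2, 3, 6, 7, 14, 21, 42.
Evaluate successive powers at the divisors of 42:
13^1 ≡ 13 (mod 49)
13^2 ≡ 22 (mod 49)
13^3 ≡ 41 (mod 49)
13^6 ≡ 15 (mod 49)
13^7 ≡ 48 (mod 49)
13^14 ≡ 1 (mod 49) ✓
Therefore the multiplicative order of 13 modulo 49 is 14.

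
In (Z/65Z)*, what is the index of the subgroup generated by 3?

The order of 3 must divide φ(65) = φ(5·13) = (5−1)·(13−1) = 4·12 = 48 = 2^4 · 3.
Divisors of 48: 1, 2, 3, 4, 6, 8, 12, 16, 24, 48.
Evaluate successive powers at the divisors of 48:
3^1 ≡ 3 (mod 65)
3^2 ≡ 9 (mod 65)
3^3 ≡ 27 (mod 65)
3^4 ≡ 16 (mod 65)
3^6 ≡ 14 (mod 65)
3^8 ≡ 61 (mod 65)
3^12 ≡ 1 (mod 65) ✓
So ord_65(3) = 12, hence |⟨3⟩| = 12.
The index is φ(65) / ord(3) = 48 / 12 = 4.

4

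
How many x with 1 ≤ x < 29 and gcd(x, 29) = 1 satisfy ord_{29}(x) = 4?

2

φ(29) = 29 − 1 = 28 = 2^2 · 7.
(Z/29Z)^× is cyclic (|G| = 28); a cyclic group of order m has exactly φ(d) elements of each order d | m, and none otherwise.
4 = 2^2 divides 28, and φ(4) = 2.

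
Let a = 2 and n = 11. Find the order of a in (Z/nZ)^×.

10

The order of 2 must divide φ(11) = 11 − 1 = 10 = 2 · 5.
Divisors of 10: 1, 2, 5, 10.
Compute 2^d (mod 11) for the divisors d until we hit 1:
2^1 ≡ 2 (mod 11)
2^2 ≡ 4 (mod 11)
2^5 ≡ 10 (mod 11)
2^10 ≡ 1 (mod 11) ✓
So ord_11(2) = 10.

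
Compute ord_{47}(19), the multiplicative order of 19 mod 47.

46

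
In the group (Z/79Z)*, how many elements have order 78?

φ(79) = 79 − 1 = 78 = 2 · 3 · 13.
Since (Z/79Z)^× is cyclic of order 78, the number of elements of order d is φ(d) when d | 78 and 0 otherwise.
78 = 2 · 3 · 13 divides 78, and φ(78) = 24.

24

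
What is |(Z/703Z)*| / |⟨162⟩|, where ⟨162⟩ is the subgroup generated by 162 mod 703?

18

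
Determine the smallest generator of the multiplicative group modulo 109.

6

φ(109) = 109 − 1 = 108 = 2^2 · 3^3.
Test candidates g = 2, 3, … against the prime factors q ∈ {2, 3} of φ(109): g is a generator iff g^(108/q) ≢ 1 for every such q.
g = 2: 2^54 ≡ 108; 2^36 ≡ 1 — hits 1, so not a primitive root.
g = 3: 3^54 ≡ 1 — hits 1, so not a primitive root.
g = 4: 4^54 ≡ 1 — hits 1, so not a primitive root.
g = 5: 5^54 ≡ 1 — hits 1, so not a primitive root.
g = 6: 6^54 ≡ 108; 6^36 ≡ 63 — none is 1, so 6 is a primitive root.
Hence the least primitive root of 109 is 6.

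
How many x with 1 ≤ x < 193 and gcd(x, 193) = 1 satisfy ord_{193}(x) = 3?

2

φ(193) = 193 − 1 = 192 = 2^6 · 3.
Since (Z/193Z)^× is cyclic of order 192, the number of elements of order d is φ(d) when d | 192 and 0 otherwise.
3 | 192, and φ(3) = 3 − 1 = 2.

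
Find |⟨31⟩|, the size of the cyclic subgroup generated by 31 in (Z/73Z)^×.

72

The order of 31 must divide φ(73) = 73 − 1 = 72 = 2^3 · 3^2.
Divisors of 72: 1, 2, 3, 4, 6, 8, 9, 12, 18, 24, 36, 72.
Evaluate successive powers at the divisors of 72:
31^1 ≡ 31 (mod 73)
31^2 ≡ 12 (mod 73)
31^3 ≡ 7 (mod 73)
31^4 ≡ 71 (mod 73)
31^6 ≡ 49 (mod 73)
31^8 ≡ 4 (mod 73)
31^9 ≡ 51 (mod 73)
31^12 ≡ 65 (mod 73)
31^18 ≡ 46 (mod 73)
31^24 ≡ 64 (mod 73)
31^36 ≡ 72 (mod 73)
31^72 ≡ 1 (mod 73) ✓
So ord_73(31) = 72.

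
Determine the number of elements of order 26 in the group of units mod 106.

12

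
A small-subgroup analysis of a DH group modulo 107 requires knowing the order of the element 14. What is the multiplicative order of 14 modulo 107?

Since 14 ∈ (Z/107Z)^×, its order divides φ(107) = 107 − 1 = 106 = 2 · 53.
Divisors of 106: 1, 2, 53, 106.
Check 14^d mod 107 for each divisor in increasing order:
14^1 ≡ 14
14^2 ≡ 89
14^53 ≡ 1
Therefore the multiplicative order of 14 modulo 107 is 53.

53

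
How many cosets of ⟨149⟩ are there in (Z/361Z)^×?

By Lagrange's theorem, ord_361(149) divides φ(361) = φ(19^2) = 19·(19−1) = 342 = 2 · 3^2 · 19.
Divisors of 342: 1, 2, 3, 6, 9, 18, 19, 38, 57, 114, 171, 342.
Test each divisor d:
149^1 ≡ 149
149^2 ≡ 180
149^3 ≡ 106
149^6 ≡ 45
149^9 ≡ 77
149^18 ≡ 153
149^19 ≡ 54
149^38 ≡ 28
149^57 ≡ 68
149^114 ≡ 292
149^171 ≡ 1
So ord_361(149) = 171, hence |⟨149⟩| = 171.
The index is φ(361) / ord(149) = 342 / 171 = 2.

2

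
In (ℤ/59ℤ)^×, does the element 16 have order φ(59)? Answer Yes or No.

No

φ(59) = 59 − 1 = 58 = 2 · 29.
It suffices to check that the order of 16 is not a proper divisor of 58: compute 16^(58/q) for q ∈ {2, 29}.
16^29 ≡ 1 (mod 59)  [q = 2: ≡ 1 ✗]
16^2 ≡ 20 (mod 59)  [q = 29: ≢ 1 ✓]
16^29 ≡ 1 shows ord(16) | 29, strictly less than φ(59); not a primitive root.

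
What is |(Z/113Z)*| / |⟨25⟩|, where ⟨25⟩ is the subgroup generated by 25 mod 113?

2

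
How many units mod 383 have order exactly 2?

φ(383) = 383 − 1 = 382 = 2 · 191.
(Z/383Z)^× is cyclic (|G| = 382); a cyclic group of order m has exactly φ(d) elements of each order d | m, and none otherwise.
2 | 382, and φ(2) = 2 − 1 = 1.

1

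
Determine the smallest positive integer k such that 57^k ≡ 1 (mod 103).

The order of 57 must divide φ(103) = 103 − 1 = 102 = 2 · 3 · 17.
Divisors of 102: 1, 2, 3, 6, 17, 34, 51, 102.
Test each divisor d:
57^1 ≡ 57 (mod 103)
57^2 ≡ 56 (mod 103)
57^3 ≡ 102 (mod 103)
57^6 ≡ 1 (mod 103) ✓
Hence ord(57) = 6.

6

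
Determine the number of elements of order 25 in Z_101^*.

φ(101) = 101 − 1 = 100 = 2^2 · 5^2.
Since (Z/101Z)^× is cyclic of order 100, the number of elements of order d is φ(d) when d | 100 and 0 otherwise.
25 = 5^2 divides 100, and φ(25) = 20.

20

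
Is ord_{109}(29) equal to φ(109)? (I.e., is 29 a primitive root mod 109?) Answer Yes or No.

No

φ(109) = 109 − 1 = 108 = 2^2 · 3^3.
It suffices to check that the order of 29 is not a proper divisor of 108: compute 29^(108/q) for q ∈ {2, 3}.
29^54 ≡ 1 (mod 109)  [q = 2: ≡ 1 ✗]
29^36 ≡ 63 (mod 109)  [q = 3: ≢ 1 ✓]
29^54 ≡ 1 shows ord(29) | 54, strictly less than φ(109); not a primitive root.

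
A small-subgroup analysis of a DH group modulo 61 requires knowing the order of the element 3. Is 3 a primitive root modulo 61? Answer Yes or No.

φ(61) = 61 − 1 = 60 = 2^2 · 3 · 5.
An element g generates (Z/61Z)^× iff g^(60/q) ≢ 1 (mod 61) for each prime q ∈ {2, 3, 5}.
3^30 ≡ 1 (mod 61)  [q = 2: ≡ 1 ✗]
3^20 ≡ 1 (mod 61)  [q = 3: ≡ 1 ✗]
3^12 ≡ 9 (mod 61)  [q = 5: ≢ 1 ✓]
3^30 ≡ 1 shows ord(3) | 30, strictly less than φ(61); not a primitive root.

No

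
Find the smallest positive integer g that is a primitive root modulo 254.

φ(254) = φ(2)·φ(127) = 1·126 = 126 = 2 · 3^2 · 7.
Test candidates g = 2, 3, … against the prime factors q ∈ {2, 3, 7} of φ(254): g is a generator iff g^(126/q) ≢ 1 for every such q.
g = 2: gcd(2, 254) = 2 > 1, not a unit — skip.
g = 3: 3^63 ≡ 253; 3^42 ≡ 107; 3^18 ≡ 131 — none is 1, so 3 is a primitive root.
Hence the least primitive root of 254 is 3.

3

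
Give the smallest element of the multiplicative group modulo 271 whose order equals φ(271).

6

φ(271) = 271 − 1 = 270 = 2 · 3^3 · 5.
g is a primitive root iff g^(270/q) ≢ 1 (mod 271) for each prime q ∈ {2, 3, 5}.
g = 2: 2^135 ≡ 1 — hits 1, so not a primitive root.
g = 3: 3^135 ≡ 270; 3^90 ≡ 1 — hits 1, so not a primitive root.
g = 4: 4^135 ≡ 1 — hits 1, so not a primitive root.
g = 5: 5^135 ≡ 1 — hits 1, so not a primitive root.
g = 6: 6^135 ≡ 270; 6^90 ≡ 242; 6^54 ≡ 10 — none is 1, so 6 is a primitive root.
So 6 is the smallest generator of (Z/271Z)^×.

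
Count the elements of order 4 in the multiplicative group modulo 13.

2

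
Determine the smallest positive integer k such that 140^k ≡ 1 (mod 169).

ord(140) | φ(169) = φ(13^2) = 13·(13−1) = 156 = 2^2 · 3 · 13.
Divisors of 156: 1, 2, 3, 4, 6, 12, 13, 26, 39, 52, 78, 156.
Evaluate successive powers at the divisors of 156:
140^1 ≡ 140 (mod 169)
140^2 ≡ 165 (mod 169)
140^3 ≡ 116 (mod 169)
140^4 ≡ 16 (mod 169)
140^6 ≡ 105 (mod 169)
140^12 ≡ 40 (mod 169)
140^13 ≡ 23 (mod 169)
140^26 ≡ 22 (mod 169)
140^39 ≡ 168 (mod 169)
140^52 ≡ 146 (mod 169)
140^78 ≡ 1 (mod 169) ✓
The smallest such exponent is 78, so the order of 140 is 78.

78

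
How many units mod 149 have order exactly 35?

0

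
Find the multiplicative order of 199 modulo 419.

Since 199 ∈ (Z/419Z)^×, its order divides φ(419) = 419 − 1 = 418 = 2 · 11 · 19.
Divisors of 418: 1, 2, 11, 19, 22, 38, 209, 418.
Test each divisor d:
199^1 ≡ 199
199^2 ≡ 215
199^11 ≡ 139
199^19 ≡ 1
The smallest such exponent is 19, so the order of 199 is 19.

19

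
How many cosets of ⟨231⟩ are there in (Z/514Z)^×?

2

Since 231 ∈ (Z/514Z)^×, its order divides φ(514) = φ(2)·φ(257) = 1·256 = 256 = 2^8.
Divisors of 256: 1, 2, 4, 8, 16, 32, 64, 128, 256.
Evaluate successive powers at the divisors of 256:
231^1 ≡ 231 (mod 514)
231^2 ≡ 419 (mod 514)
231^4 ≡ 287 (mod 514)
231^8 ≡ 129 (mod 514)
231^16 ≡ 193 (mod 514)
231^32 ≡ 241 (mod 514)
231^64 ≡ 513 (mod 514)
231^128 ≡ 1 (mod 514) ✓
The order of 231 is 128, so the subgroup it generates has 128 elements.
[(Z/514Z)^× : ⟨231⟩] = 256/128 = 2.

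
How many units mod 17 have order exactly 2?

1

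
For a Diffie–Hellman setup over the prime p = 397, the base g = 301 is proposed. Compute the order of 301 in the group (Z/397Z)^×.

36

ord(301) | φ(397) = 397 − 1 = 396 = 2^2 · 3^2 · 11.
Divisors of 396: 1, 2, 3, 4, 6, 9, 11, 12, 18, 22, 33, 36, 44, 66, 99, 132, 198, 396.
Test each divisor d:
301^1 ≡ 301 (mod 397)
301^2 ≡ 85 (mod 397)
301^3 ≡ 177 (mod 397)
301^4 ≡ 79 (mod 397)
301^6 ≡ 363 (mod 397)
301^9 ≡ 334 (mod 397)
301^11 ≡ 203 (mod 397)
301^12 ≡ 362 (mod 397)
301^18 ≡ 396 (mod 397)
301^22 ≡ 318 (mod 397)
301^33 ≡ 240 (mod 397)
301^36 ≡ 1 (mod 397) ✓
So ord_397(301) = 36.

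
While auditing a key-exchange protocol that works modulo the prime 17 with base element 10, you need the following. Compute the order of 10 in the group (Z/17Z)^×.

Since 10 ∈ (Z/17Z)^×, its order divides φ(17) = 17 − 1 = 16 = 2^4.
Divisors of 16: 1, 2, 4, 8, 16.
Check 10^d mod 17 for each divisor in increasing order:
10^1 ≡ 10 (mod 17)
10^2 ≡ 15 (mod 17)
10^4 ≡ 4 (mod 17)
10^8 ≡ 16 (mod 17)
10^16 ≡ 1 (mod 17) ✓
So ord_17(10) = 16.

16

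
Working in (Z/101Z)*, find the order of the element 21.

50

ord(21) | φ(101) = 101 − 1 = 100 = 2^2 · 5^2.
Divisors of 100: 1, 2, 4, 5, 10, 20, 25, 50, 100.
Evaluate successive powers at the divisors of 100:
21^1 ≡ 21
21^2 ≡ 37
21^4 ≡ 56
21^5 ≡ 65
21^10 ≡ 84
21^20 ≡ 87
21^25 ≡ 100
21^50 ≡ 1
So ord_101(21) = 50.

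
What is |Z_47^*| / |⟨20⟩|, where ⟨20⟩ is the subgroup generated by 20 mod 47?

1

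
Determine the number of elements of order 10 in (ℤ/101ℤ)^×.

φ(101) = 101 − 1 = 100 = 2^2 · 5^2.
In a cyclic group of order 100, there are φ(d) elements of order d for each divisor d of 100, and zero for non-divisors.
10 = 2 · 5 divides 100, and φ(10) = 4.

4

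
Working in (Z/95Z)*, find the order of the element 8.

By Lagrange's theorem, ord_95(8) divides φ(95) = φ(5·19) = (5−1)·(19−1) = 4·18 = 72 = 2^3 · 3^2.
Divisors of 72: 1, 2, 3, 4, 6, 8, 9, 12, 18, 24, 36, 72.
Evaluate successive powers at the divisors of 72:
8^1 ≡ 8
8^2 ≡ 64
8^3 ≡ 37
8^4 ≡ 11
8^6 ≡ 39
8^8 ≡ 26
8^9 ≡ 18
8^12 ≡ 1
So ord_95(8) = 12.

12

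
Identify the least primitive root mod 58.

φ(58) = φ(2)·φ(29) = 1·28 = 28 = 2^2 · 7.
g is a primitive root iff g^(28/q) ≢ 1 (mod 58) for each prime q ∈ {2, 7}.
g = 2: gcd(2, 58) = 2 > 1, not a unit — skip.
g = 3: 3^14 ≡ 57; 3^4 ≡ 23 — none is 1, so 3 is a primitive root.
The smallest primitive root modulo 58 is 3.

3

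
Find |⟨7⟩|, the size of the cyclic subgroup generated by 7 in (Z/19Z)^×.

The order of 7 must divide φ(19) = 19 − 1 = 18 = 2 · 3^2.
Divisors of 18: 1, 2, 3, 6, 9, 18.
Evaluate successive powers at the divisors of 18:
7^1 ≡ 7
7^2 ≡ 11
7^3 ≡ 1
Hence ord(7) = 3.

3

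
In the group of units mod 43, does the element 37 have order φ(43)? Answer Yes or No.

φ(43) = 43 − 1 = 42 = 2 · 3 · 7.
37 is a primitive root mod 43 iff 37^(φ(43)/q) ≢ 1 for every prime q | φ(43), i.e. q ∈ {2, 3, 7}.
37^21 ≡ 42 (mod 43)  [q = 2: ≢ 1 ✓]
37^14 ≡ 36 (mod 43)  [q = 3: ≢ 1 ✓]
37^6 ≡ 1 (mod 43)  [q = 7: ≡ 1 ✗]
Since 37^6 ≡ 1, the order of 37 divides 6 < 42, so 37 is not a primitive root.

No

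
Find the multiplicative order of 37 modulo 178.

8

ord(37) | φ(178) = φ(2)·φ(89) = 1·88 = 88 = 2^3 · 11.
Divisors of 88: 1, 2, 4, 8, 11, 22, 44, 88.
Check 37^d mod 178 for each divisor in increasing order:
37^1 ≡ 37 (mod 178)
37^2 ≡ 123 (mod 178)
37^4 ≡ 177 (mod 178)
37^8 ≡ 1 (mod 178) ✓
Therefore the multiplicative order of 37 modulo 178 is 8.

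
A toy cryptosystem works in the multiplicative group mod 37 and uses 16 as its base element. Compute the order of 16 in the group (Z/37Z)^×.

ord(16) | φ(37) = 37 − 1 = 36 = 2^2 · 3^2.
Divisors of 36: 1, 2, 3, 4, 6, 9, 12, 18, 36.
Check 16^d mod 37 for each divisor in increasing order:
16^1 ≡ 16 (mod 37)
16^2 ≡ 34 (mod 37)
16^3 ≡ 26 (mod 37)
16^4 ≡ 9 (mod 37)
16^6 ≡ 10 (mod 37)
16^9 ≡ 1 (mod 37) ✓
The smallest such exponent is 9, so the order of 16 is 9.

9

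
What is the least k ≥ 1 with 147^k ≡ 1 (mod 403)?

30

The order of 147 must divide φ(403) = φ(13·31) = (13−1)·(31−1) = 12·30 = 360 = 2^3 · 3^2 · 5.
Divisors of 360: 1, 2, 3, 4, 5, 6, 8, 9, 10, 12, 15, 18, 20, 24, 30, 36, 40, 45, 60, 72, 90, 120, 180, 360.
Check 147^d mod 403 for each divisor in increasing order:
147^1 ≡ 147
147^2 ≡ 250
147^3 ≡ 77
147^4 ≡ 35
147^5 ≡ 309
147^6 ≡ 287
147^8 ≡ 16
147^9 ≡ 337
147^10 ≡ 373
147^12 ≡ 157
147^15 ≡ 402
147^18 ≡ 326
147^20 ≡ 94
147^24 ≡ 66
147^30 ≡ 1
Therefore the multiplicative order of 147 modulo 403 is 30.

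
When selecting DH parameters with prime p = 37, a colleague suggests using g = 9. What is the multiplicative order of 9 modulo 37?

The order of 9 must divide φ(37) = 37 − 1 = 36 = 2^2 · 3^2.
Divisors of 36: 1, 2, 3, 4, 6, 9, 12, 18, 36.
Evaluate successive powers at the divisors of 36:
9^1 ≡ 9
9^2 ≡ 7
9^3 ≡ 26
9^4 ≡ 12
9^6 ≡ 10
9^9 ≡ 1
Therefore the multiplicative order of 9 modulo 37 is 9.

9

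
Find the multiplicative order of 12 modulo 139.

138

By Lagrange's theorem, ord_139(12) divides φ(139) = 139 − 1 = 138 = 2 · 3 · 23.
Divisors of 138: 1, 2, 3, 6, 23, 46, 69, 138.
Check 12^d mod 139 for each divisor in increasing order:
12^1 ≡ 12
12^2 ≡ 5
12^3 ≡ 60
12^6 ≡ 125
12^23 ≡ 97
12^46 ≡ 96
12^69 ≡ 138
12^138 ≡ 1
The smallest such exponent is 138, so the order of 12 is 138.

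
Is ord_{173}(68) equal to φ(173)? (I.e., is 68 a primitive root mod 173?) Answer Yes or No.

Yes

φ(173) = 173 − 1 = 172 = 2^2 · 43.
An element g generates (Z/173Z)^× iff g^(172/q) ≢ 1 (mod 173) for each prime q ∈ {2, 43}.
68^86 ≡ 172 (mod 173)  [q = 2: ≢ 1 ✓]
68^4 ≡ 133 (mod 173)  [q = 43: ≢ 1 ✓]
None equal 1, so ord_173(68) = 172: 68 is a primitive root.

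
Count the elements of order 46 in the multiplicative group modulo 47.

φ(47) = 47 − 1 = 46 = 2 · 23.
In a cyclic group of order 46, there are φ(d) elements of order d for each divisor d of 46, and zero for non-divisors.
46 = 2 · 23 divides 46, and φ(46) = 22.

22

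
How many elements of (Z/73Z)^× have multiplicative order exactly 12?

4

φ(73) = 73 − 1 = 72 = 2^3 · 3^2.
(Z/73Z)^× is cyclic (|G| = 72); a cyclic group of order m has exactly φ(d) elements of each order d | m, and none otherwise.
12 = 2^2 · 3 divides 72, and φ(12) = 4.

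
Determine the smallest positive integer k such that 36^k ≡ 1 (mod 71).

35

The order of 36 must divide φ(71) = 71 − 1 = 70 = 2 · 5 · 7.
Divisors of 70: 1, 2, 5, 7, 10, 14, 35, 70.
Check 36^d mod 71 for each divisor in increasing order:
36^1 ≡ 36 (mod 71)
36^2 ≡ 18 (mod 71)
36^5 ≡ 20 (mod 71)
36^7 ≡ 5 (mod 71)
36^10 ≡ 45 (mod 71)
36^14 ≡ 25 (mod 71)
36^35 ≡ 1 (mod 71) ✓
Therefore the multiplicative order of 36 modulo 71 is 35.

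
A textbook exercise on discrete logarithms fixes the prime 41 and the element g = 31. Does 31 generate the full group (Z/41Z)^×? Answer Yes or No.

φ(41) = 41 − 1 = 40 = 2^3 · 5.
An element g generates (Z/41Z)^× iff g^(40/q) ≢ 1 (mod 41) for each prime q ∈ {2, 5}.
31^20 ≡ 1 (mod 41)  [q = 2: ≡ 1 ✗]
31^8 ≡ 16 (mod 41)  [q = 5: ≢ 1 ✓]
31^20 ≡ 1 shows ord(31) | 20, strictly less than φ(41); not a primitive root.

No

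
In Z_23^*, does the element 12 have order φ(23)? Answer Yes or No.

No

φ(23) = 23 − 1 = 22 = 2 · 11.
Test 12^(22/q) mod 23 for each prime factor q of 22:
12^11 ≡ 1 (mod 23)  [q = 2: ≡ 1 ✗]
12^2 ≡ 6 (mod 23)  [q = 11: ≢ 1 ✓]
Since 12^11 ≡ 1, the order of 12 divides 11 < 22, so 12 is not a primitive root.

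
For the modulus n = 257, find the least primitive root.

φ(257) = 257 − 1 = 256 = 2^8.
g is a primitive root iff g^(256/q) ≢ 1 (mod 257) for each prime q ∈ {2}.
g = 2: 2^128 ≡ 1 — hits 1, so not a primitive root.
g = 3: 3^128 ≡ 256 — none is 1, so 3 is a primitive root.
Hence the least primitive root of 257 is 3.

3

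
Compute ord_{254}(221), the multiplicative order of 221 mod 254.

21

Since 221 ∈ (Z/254Z)^×, its order divides φ(254) = φ(2)·φ(127) = 1·126 = 126 = 2 · 3^2 · 7.
Divisors of 126: 1, 2, 3, 6, 7, 9, 14, 18, 21, 42, 63, 126.
Evaluate successive powers at the divisors of 126:
221^1 ≡ 221
221^2 ≡ 73
221^3 ≡ 131
221^6 ≡ 143
221^7 ≡ 107
221^9 ≡ 191
221^14 ≡ 19
221^18 ≡ 159
221^21 ≡ 1
So ord_254(221) = 21.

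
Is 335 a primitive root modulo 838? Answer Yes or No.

Yes

φ(838) = φ(2)·φ(419) = 1·418 = 418 = 2 · 11 · 19.
An element g generates (Z/838Z)^× iff g^(418/q) ≢ 1 (mod 838) for each prime q ∈ {2, 11, 19}.
335^209 ≡ 837 (mod 838)  [q = 2: ≢ 1 ✓]
335^38 ≡ 129 (mod 838)  [q = 11: ≢ 1 ✓]
335^22 ≡ 215 (mod 838)  [q = 19: ≢ 1 ✓]
All checks pass, so 335 has order 418 and is a primitive root modulo 838.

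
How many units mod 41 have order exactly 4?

φ(41) = 41 − 1 = 40 = 2^3 · 5.
Since (Z/41Z)^× is cyclic of order 40, the number of elements of order d is φ(d) when d | 40 and 0 otherwise.
4 = 2^2 divides 40, and φ(4) = 2.

2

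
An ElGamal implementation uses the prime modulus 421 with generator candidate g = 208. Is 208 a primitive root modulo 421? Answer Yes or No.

Yes

φ(421) = 421 − 1 = 420 = 2^2 · 3 · 5 · 7.
An element g generates (Z/421Z)^× iff g^(420/q) ≢ 1 (mod 421) for each prime q ∈ {2, 3, 5, 7}.
208^210 ≡ 420 (mod 421)  [q = 2: ≢ 1 ✓]
208^140 ≡ 400 (mod 421)  [q = 3: ≢ 1 ✓]
208^84 ≡ 377 (mod 421)  [q = 5: ≢ 1 ✓]
208^60 ≡ 152 (mod 421)  [q = 7: ≢ 1 ✓]
Every test exponent gives a nontrivial residue, hence 208 generates the full group.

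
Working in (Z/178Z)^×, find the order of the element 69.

By Lagrange's theorem, ord_178(69) divides φ(178) = φ(2)·φ(89) = 1·88 = 88 = 2^3 · 11.
Divisors of 88: 1, 2, 4, 8, 11, 22, 44, 88.
Evaluate successive powers at the divisors of 88:
69^1 ≡ 69 (mod 178)
69^2 ≡ 133 (mod 178)
69^4 ≡ 67 (mod 178)
69^8 ≡ 39 (mod 178)
69^11 ≡ 123 (mod 178)
69^22 ≡ 177 (mod 178)
69^44 ≡ 1 (mod 178) ✓
Hence ord(69) = 44.

44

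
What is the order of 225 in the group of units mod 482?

Since 225 ∈ (Z/482Z)^×, its order divides φ(482) = φ(2)·φ(241) = 1·240 = 240 = 2^4 · 3 · 5.
Divisors of 240: 1, 2, 3, 4, 5, 6, 8, 10, 12, 15, 16, 20, 24, 30, 40, 48, 60, 80, 120, 240.
Test each divisor d:
225^1 ≡ 225 (mod 482)
225^2 ≡ 15 (mod 482)
225^3 ≡ 1 (mod 482) ✓
So ord_482(225) = 3.

3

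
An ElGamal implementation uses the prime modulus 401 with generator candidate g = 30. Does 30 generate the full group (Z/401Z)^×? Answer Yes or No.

No

φ(401) = 401 − 1 = 400 = 2^4 · 5^2.
30 is a primitive root mod 401 iff 30^(φ(401)/q) ≢ 1 for every prime q | φ(401), i.e. q ∈ {2, 5}.
30^200 ≡ 400 (mod 401)  [q = 2: ≢ 1 ✓]
30^80 ≡ 1 (mod 401)  [q = 5: ≡ 1 ✗]
The check at q = 5 fails, so 30 generates a proper subgroup.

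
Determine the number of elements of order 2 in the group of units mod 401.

φ(401) = 401 − 1 = 400 = 2^4 · 5^2.
In a cyclic group of order 400, there are φ(d) elements of order d for each divisor d of 400, and zero for non-divisors.
2 | 400, and φ(2) = 2 − 1 = 1.

1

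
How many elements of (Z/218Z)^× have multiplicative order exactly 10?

0

φ(218) = φ(2)·φ(109) = 1·108 = 108 = 2^2 · 3^3.
Since (Z/218Z)^× is cyclic of order 108, the number of elements of order d is φ(d) when d | 108 and 0 otherwise.
10 does not divide 108, so no element of (Z/218Z)^× has order 10.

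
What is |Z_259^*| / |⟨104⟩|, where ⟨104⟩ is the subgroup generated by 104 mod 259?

12

The order of 104 must divide φ(259) = φ(7·37) = (7−1)·(37−1) = 6·36 = 216 = 2^3 · 3^3.
Divisors of 216: 1, 2, 3, 4, 6, 8, 9, 12, 18, 24, 27, 36, 54, 72, 108, 216.
Test each divisor d:
104^1 ≡ 104 (mod 259)
104^2 ≡ 197 (mod 259)
104^3 ≡ 27 (mod 259)
104^4 ≡ 218 (mod 259)
104^6 ≡ 211 (mod 259)
104^8 ≡ 127 (mod 259)
104^9 ≡ 258 (mod 259)
104^12 ≡ 232 (mod 259)
104^18 ≡ 1 (mod 259) ✓
So ord_259(104) = 18, hence |⟨104⟩| = 18.
Index = |(Z/259Z)^×| / |⟨104⟩| = 216 / 18 = 12.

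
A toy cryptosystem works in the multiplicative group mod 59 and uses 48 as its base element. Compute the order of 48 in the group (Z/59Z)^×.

29

ord(48) | φ(59) = 59 − 1 = 58 = 2 · 29.
Divisors of 58: 1, 2, 29, 58.
Compute 48^d (mod 59) for the divisors d until we hit 1:
48^1 ≡ 48 (mod 59)
48^2 ≡ 3 (mod 59)
48^29 ≡ 1 (mod 59) ✓
So ord_59(48) = 29.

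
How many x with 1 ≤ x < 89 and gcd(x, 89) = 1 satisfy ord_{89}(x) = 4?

φ(89) = 89 − 1 = 88 = 2^3 · 11.
In a cyclic group of order 88, there are φ(d) elements of order d for each divisor d of 88, and zero for non-divisors.
4 = 2^2 divides 88, and φ(4) = 2.

2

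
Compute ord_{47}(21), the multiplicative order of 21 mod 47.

23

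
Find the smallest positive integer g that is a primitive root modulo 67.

φ(67) = 67 − 1 = 66 = 2 · 3 · 11.
Test candidates g = 2, 3, … against the prime factors q ∈ {2, 3, 11} of φ(67): g is a generator iff g^(66/q) ≢ 1 for every such q.
g = 2: 2^33 ≡ 66; 2^22 ≡ 37; 2^6 ≡ 64 — none is 1, so 2 is a primitive root.
Hence the least primitive root of 67 is 2.

2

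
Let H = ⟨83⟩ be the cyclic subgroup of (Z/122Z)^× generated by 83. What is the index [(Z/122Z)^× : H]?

4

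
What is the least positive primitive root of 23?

5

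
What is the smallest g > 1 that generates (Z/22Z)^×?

φ(22) = φ(2)·φ(11) = 1·10 = 10 = 2 · 5.
g is a primitive root iff g^(10/q) ≢ 1 (mod 22) for each prime q ∈ {2, 5}.
g = 2: gcd(2, 22) = 2 > 1, not a unit — skip.
g = 3: 3^5 ≡ 1 — hits 1, so not a primitive root.
g = 4: gcd(4, 22) = 2 > 1, not a unit — skip.
g = 5: 5^5 ≡ 1 — hits 1, so not a primitive root.
g = 6: gcd(6, 22) = 2 > 1, not a unit — skip.
g = 7: 7^5 ≡ 21; 7^2 ≡ 5 — none is 1, so 7 is a primitive root.
The smallest primitive root modulo 22 is 7.

7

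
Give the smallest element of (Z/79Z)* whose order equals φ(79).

3

φ(79) = 79 − 1 = 78 = 2 · 3 · 13.
g is a primitive root iff g^(78/q) ≢ 1 (mod 79) for each prime q ∈ {2, 3, 13}.
g = 2: 2^39 ≡ 1 — hits 1, so not a primitive root.
g = 3: 3^39 ≡ 78; 3^26 ≡ 23; 3^6 ≡ 18 — none is 1, so 3 is a primitive root.
Hence the least primitive root of 79 is 3.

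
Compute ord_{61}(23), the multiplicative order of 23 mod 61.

The order of 23 must divide φ(61) = 61 − 1 = 60 = 2^2 · 3 · 5.
Divisors of 60: 1, 2, 3, 4, 5, 6, 10, 12, 15, 20, 30, 60.
Evaluate successive powers at the divisors of 60:
23^1 ≡ 23 (mod 61)
23^2 ≡ 41 (mod 61)
23^3 ≡ 28 (mod 61)
23^4 ≡ 34 (mod 61)
23^5 ≡ 50 (mod 61)
23^6 ≡ 52 (mod 61)
23^10 ≡ 60 (mod 61)
23^12 ≡ 20 (mod 61)
23^15 ≡ 11 (mod 61)
23^20 ≡ 1 (mod 61) ✓
So ord_61(23) = 20.

20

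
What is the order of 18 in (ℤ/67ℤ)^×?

66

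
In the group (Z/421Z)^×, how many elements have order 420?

φ(421) = 421 − 1 = 420 = 2^2 · 3 · 5 · 7.
In a cyclic group of order 420, there are φ(d) elements of order d for each divisor d of 420, and zero for non-divisors.
420 = 2^2 · 3 · 5 · 7 divides 420, and φ(420) = 96.

96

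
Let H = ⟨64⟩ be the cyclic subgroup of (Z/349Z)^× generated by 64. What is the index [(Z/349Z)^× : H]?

ord(64) | φ(349) = 349 − 1 = 348 = 2^2 · 3 · 29.
Divisors of 348: 1, 2, 3, 4, 6, 12, 29, 58, 87, 116, 174, 348.
Compute 64^d (mod 349) for the divisors d until we hit 1:
64^1 ≡ 64
64^2 ≡ 257
64^3 ≡ 45
64^4 ≡ 88
64^6 ≡ 280
64^12 ≡ 224
64^29 ≡ 348
64^58 ≡ 1
So ord_349(64) = 58, hence |⟨64⟩| = 58.
[(Z/349Z)^× : ⟨64⟩] = 348/58 = 6.

6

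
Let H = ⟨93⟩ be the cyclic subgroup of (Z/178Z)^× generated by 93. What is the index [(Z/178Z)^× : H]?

8

ord(93) | φ(178) = φ(2)·φ(89) = 1·88 = 88 = 2^3 · 11.
Divisors of 88: 1, 2, 4, 8, 11, 22, 44, 88.
Test each divisor d:
93^1 ≡ 93 (mod 178)
93^2 ≡ 105 (mod 178)
93^4 ≡ 167 (mod 178)
93^8 ≡ 121 (mod 178)
93^11 ≡ 1 (mod 178) ✓
The order of 93 is 11, so the subgroup it generates has 11 elements.
The index is φ(178) / ord(93) = 88 / 11 = 8.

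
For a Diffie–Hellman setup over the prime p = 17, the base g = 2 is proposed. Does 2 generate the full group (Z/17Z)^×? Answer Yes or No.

No

φ(17) = 17 − 1 = 16 = 2^4.
2 is a primitive root mod 17 iff 2^(φ(17)/q) ≢ 1 for every prime q | φ(17), i.e. q ∈ {2}.
2^8 ≡ 1 (mod 17)  [q = 2: ≡ 1 ✗]
2^8 ≡ 1 shows ord(2) | 8, strictly less than φ(17); not a primitive root.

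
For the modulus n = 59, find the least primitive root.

2

φ(59) = 59 − 1 = 58 = 2 · 29.
g is a primitive root iff g^(58/q) ≢ 1 (mod 59) for each prime q ∈ {2, 29}.
g = 2: 2^29 ≡ 58; 2^2 ≡ 4 — none is 1, so 2 is a primitive root.
The smallest primitive root modulo 59 is 2.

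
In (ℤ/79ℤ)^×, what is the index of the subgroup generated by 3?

Since 3 ∈ (Z/79Z)^×, its order divides φ(79) = 79 − 1 = 78 = 2 · 3 · 13.
Divisors of 78: 1, 2, 3, 6, 13, 26, 39, 78.
Compute 3^d (mod 79) for the divisors d until we hit 1:
3^1 ≡ 3 (mod 79)
3^2 ≡ 9 (mod 79)
3^3 ≡ 27 (mod 79)
3^6 ≡ 18 (mod 79)
3^13 ≡ 24 (mod 79)
3^26 ≡ 23 (mod 79)
3^39 ≡ 78 (mod 79)
3^78 ≡ 1 (mod 79) ✓
Thus |⟨3⟩| = ord(3) = 78.
Index = |(Z/79Z)^×| / |⟨3⟩| = 78 / 78 = 1.

1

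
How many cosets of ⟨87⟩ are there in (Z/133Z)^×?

18

Since 87 ∈ (Z/133Z)^×, its order divides φ(133) = φ(7·19) = (7−1)·(19−1) = 6·18 = 108 = 2^2 · 3^3.
Divisors of 108: 1, 2, 3, 4, 6, 9, 12, 18, 27, 36, 54, 108.
Evaluate successive powers at the divisors of 108:
87^1 ≡ 87 (mod 133)
87^2 ≡ 121 (mod 133)
87^3 ≡ 20 (mod 133)
87^4 ≡ 11 (mod 133)
87^6 ≡ 1 (mod 133) ✓
The order of 87 is 6, so the subgroup it generates has 6 elements.
[(Z/133Z)^× : ⟨87⟩] = 108/6 = 18.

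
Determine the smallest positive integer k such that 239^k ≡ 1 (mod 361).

57

ord(239) | φ(361) = φ(19^2) = 19·(19−1) = 342 = 2 · 3^2 · 19.
Divisors of 342: 1, 2, 3, 6, 9, 18, 19, 38, 57, 114, 171, 342.
Compute 239^d (mod 361) for the divisors d until we hit 1:
239^1 ≡ 239 (mod 361)
239^2 ≡ 83 (mod 361)
239^3 ≡ 343 (mod 361)
239^6 ≡ 324 (mod 361)
239^9 ≡ 305 (mod 361)
239^18 ≡ 248 (mod 361)
239^19 ≡ 68 (mod 361)
239^38 ≡ 292 (mod 361)
239^57 ≡ 1 (mod 361) ✓
Therefore the multiplicative order of 239 modulo 361 is 57.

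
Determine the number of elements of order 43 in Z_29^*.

0

φ(29) = 29 − 1 = 28 = 2^2 · 7.
In a cyclic group of order 28, there are φ(d) elements of order d for each divisor d of 28, and zero for non-divisors.
43 does not divide 28, so no element of (Z/29Z)^× has order 43.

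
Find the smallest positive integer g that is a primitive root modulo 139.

2

φ(139) = 139 − 1 = 138 = 2 · 3 · 23.
Test candidates g = 2, 3, … against the prime factors q ∈ {2, 3, 23} of φ(139): g is a generator iff g^(138/q) ≢ 1 for every such q.
g = 2: 2^69 ≡ 138; 2^46 ≡ 96; 2^6 ≡ 64 — none is 1, so 2 is a primitive root.
So 2 is the smallest generator of (Z/139Z)^×.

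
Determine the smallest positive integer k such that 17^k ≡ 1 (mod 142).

By Lagrange's theorem, ord_142(17) divides φ(142) = φ(2)·φ(71) = 1·70 = 70 = 2 · 5 · 7.
Divisors of 70: 1, 2, 5, 7, 10, 14, 35, 70.
Evaluate successive powers at the divisors of 70:
17^1 ≡ 17 (mod 142)
17^2 ≡ 5 (mod 142)
17^5 ≡ 141 (mod 142)
17^7 ≡ 137 (mod 142)
17^10 ≡ 1 (mod 142) ✓
Hence ord(17) = 10.

10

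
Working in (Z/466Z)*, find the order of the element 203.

Since 203 ∈ (Z/466Z)^×, its order divides φ(466) = φ(2)·φ(233) = 1·232 = 232 = 2^3 · 29.
Divisors of 232: 1, 2, 4, 8, 29, 58, 116, 232.
Check 203^d mod 466 for each divisor in increasing order:
203^1 ≡ 203 (mod 466)
203^2 ≡ 201 (mod 466)
203^4 ≡ 325 (mod 466)
203^8 ≡ 309 (mod 466)
203^29 ≡ 377 (mod 466)
203^58 ≡ 465 (mod 466)
203^116 ≡ 1 (mod 466) ✓
So ord_466(203) = 116.

116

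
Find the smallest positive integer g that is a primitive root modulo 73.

5

φ(73) = 73 − 1 = 72 = 2^3 · 3^2.
Test candidates g = 2, 3, … against the prime factors q ∈ {2, 3} of φ(73): g is a generator iff g^(72/q) ≢ 1 for every such q.
g = 2: 2^36 ≡ 1 — hits 1, so not a primitive root.
g = 3: 3^36 ≡ 1 — hits 1, so not a primitive root.
g = 4: 4^36 ≡ 1 — hits 1, so not a primitive root.
g = 5: 5^36 ≡ 72; 5^24 ≡ 8 — none is 1, so 5 is a primitive root.
Hence the least primitive root of 73 is 5.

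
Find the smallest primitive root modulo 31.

3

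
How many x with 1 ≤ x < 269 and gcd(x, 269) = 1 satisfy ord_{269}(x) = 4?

2

φ(269) = 269 − 1 = 268 = 2^2 · 67.
In a cyclic group of order 268, there are φ(d) elements of order d for each divisor d of 268, and zero for non-divisors.
4 = 2^2 divides 268, and φ(4) = 2.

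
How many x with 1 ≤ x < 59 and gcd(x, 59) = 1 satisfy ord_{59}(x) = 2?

φ(59) = 59 − 1 = 58 = 2 · 29.
Since (Z/59Z)^× is cyclic of order 58, the number of elements of order d is φ(d) when d | 58 and 0 otherwise.
2 | 58, and φ(2) = 2 − 1 = 1.

1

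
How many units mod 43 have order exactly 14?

φ(43) = 43 − 1 = 42 = 2 · 3 · 7.
In a cyclic group of order 42, there are φ(d) elements of order d for each divisor d of 42, and zero for non-divisors.
14 = 2 · 7 divides 42, and φ(14) = 6.

6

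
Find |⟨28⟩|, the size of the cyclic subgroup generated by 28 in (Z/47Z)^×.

ord(28) | φ(47) = 47 − 1 = 46 = 2 · 23.
Divisors of 46: 1, 2, 23, 46.
Test each divisor d:
28^1 ≡ 28 (mod 47)
28^2 ≡ 32 (mod 47)
28^23 ≡ 1 (mod 47) ✓
The smallest such exponent is 23, so the order of 28 is 23.

23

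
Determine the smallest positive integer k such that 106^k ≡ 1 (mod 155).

The order of 106 must divide φ(155) = φ(5·31) = (5−1)·(31−1) = 4·30 = 120 = 2^3 · 3 · 5.
Divisors of 120: 1, 2, 3, 4, 5, 6, 8, 10, 12, 15, 20, 24, 30, 40, 60, 120.
Compute 106^d (mod 155) for the divisors d until we hit 1:
106^1 ≡ 106 (mod 155)
106^2 ≡ 76 (mod 155)
106^3 ≡ 151 (mod 155)
106^4 ≡ 41 (mod 155)
106^5 ≡ 6 (mod 155)
106^6 ≡ 16 (mod 155)
106^8 ≡ 131 (mod 155)
106^10 ≡ 36 (mod 155)
106^12 ≡ 101 (mod 155)
106^15 ≡ 61 (mod 155)
106^20 ≡ 56 (mod 155)
106^24 ≡ 126 (mod 155)
106^30 ≡ 1 (mod 155) ✓
Hence ord(106) = 30.

30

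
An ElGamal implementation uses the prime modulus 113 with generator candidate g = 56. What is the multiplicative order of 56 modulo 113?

28

Since 56 ∈ (Z/113Z)^×, its order divides φ(113) = 113 − 1 = 112 = 2^4 · 7.
Divisors of 112: 1, 2, 4, 7, 8, 14, 16, 28, 56, 112.
Evaluate successive powers at the divisors of 112:
56^1 ≡ 56 (mod 113)
56^2 ≡ 85 (mod 113)
56^4 ≡ 106 (mod 113)
56^7 ≡ 15 (mod 113)
56^8 ≡ 49 (mod 113)
56^14 ≡ 112 (mod 113)
56^16 ≡ 28 (mod 113)
56^28 ≡ 1 (mod 113) ✓
So ord_113(56) = 28.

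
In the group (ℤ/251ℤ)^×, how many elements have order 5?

4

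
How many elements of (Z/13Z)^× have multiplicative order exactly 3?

2

φ(13) = 13 − 1 = 12 = 2^2 · 3.
(Z/13Z)^× is cyclic (|G| = 12); a cyclic group of order m has exactly φ(d) elements of each order d | m, and none otherwise.
3 | 12, and φ(3) = 3 − 1 = 2.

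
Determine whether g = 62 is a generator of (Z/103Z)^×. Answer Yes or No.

Yes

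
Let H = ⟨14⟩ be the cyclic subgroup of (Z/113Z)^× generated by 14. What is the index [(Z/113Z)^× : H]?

Since 14 ∈ (Z/113Z)^×, its order divides φ(113) = 113 − 1 = 112 = 2^4 · 7.
Divisors of 112: 1, 2, 4, 7, 8, 14, 16, 28, 56, 112.
Evaluate successive powers at the divisors of 112:
14^1 ≡ 14
14^2 ≡ 83
14^4 ≡ 109
14^7 ≡ 98
14^8 ≡ 16
14^14 ≡ 112
14^16 ≡ 30
14^28 ≡ 1
The order of 14 is 28, so the subgroup it generates has 28 elements.
The index is φ(113) / ord(14) = 112 / 28 = 4.

4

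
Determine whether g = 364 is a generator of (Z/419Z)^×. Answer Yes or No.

No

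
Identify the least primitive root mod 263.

5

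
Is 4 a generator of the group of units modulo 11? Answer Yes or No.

No

φ(11) = 11 − 1 = 10 = 2 · 5.
4 is a primitive root mod 11 iff 4^(φ(11)/q) ≢ 1 for every prime q | φ(11), i.e. q ∈ {2, 5}.
4^5 ≡ 1 (mod 11)  [q = 2: ≡ 1 ✗]
4^2 ≡ 5 (mod 11)  [q = 5: ≢ 1 ✓]
4^5 ≡ 1 shows ord(4) | 5, strictly less than φ(11); not a primitive root.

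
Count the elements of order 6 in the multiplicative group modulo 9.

φ(9) = φ(3^2) = 3·(3−1) = 6 = 2 · 3.
(Z/9Z)^× is cyclic (|G| = 6); a cyclic group of order m has exactly φ(d) elements of each order d | m, and none otherwise.
6 = 2 · 3 divides 6, and φ(6) = 2.

2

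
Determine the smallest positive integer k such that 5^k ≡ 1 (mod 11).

5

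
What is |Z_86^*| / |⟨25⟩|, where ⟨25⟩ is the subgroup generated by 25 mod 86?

2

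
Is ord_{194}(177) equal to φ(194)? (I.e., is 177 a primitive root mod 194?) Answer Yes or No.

φ(194) = φ(2)·φ(97) = 1·96 = 96 = 2^5 · 3.
Test 177^(96/q) mod 194 for each prime factor q of 96:
177^48 ≡ 193 (mod 194)  [q = 2: ≢ 1 ✓]
177^32 ≡ 61 (mod 194)  [q = 3: ≢ 1 ✓]
Every test exponent gives a nontrivial residue, hence 177 generates the full group.

Yes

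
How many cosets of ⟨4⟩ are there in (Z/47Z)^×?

Since 4 ∈ (Z/47Z)^×, its order divides φ(47) = 47 − 1 = 46 = 2 · 23.
Divisors of 46: 1, 2, 23, 46.
Evaluate successive powers at the divisors of 46:
4^1 ≡ 4 (mod 47)
4^2 ≡ 16 (mod 47)
4^23 ≡ 1 (mod 47) ✓
So ord_47(4) = 23, hence |⟨4⟩| = 23.
[(Z/47Z)^× : ⟨4⟩] = 46/23 = 2.

2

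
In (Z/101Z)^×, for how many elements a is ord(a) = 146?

0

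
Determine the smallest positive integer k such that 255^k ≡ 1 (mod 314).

Since 255 ∈ (Z/314Z)^×, its order divides φ(314) = φ(2)·φ(157) = 1·156 = 156 = 2^2 · 3 · 13.
Divisors of 156: 1, 2, 3, 4, 6, 12, 13, 26, 39, 52, 78, 156.
Compute 255^d (mod 314) for the divisors d until we hit 1:
255^1 ≡ 255 (mod 314)
255^2 ≡ 27 (mod 314)
255^3 ≡ 291 (mod 314)
255^4 ≡ 101 (mod 314)
255^6 ≡ 215 (mod 314)
255^12 ≡ 67 (mod 314)
255^13 ≡ 129 (mod 314)
255^26 ≡ 313 (mod 314)
255^39 ≡ 185 (mod 314)
255^52 ≡ 1 (mod 314) ✓
Hence ord(255) = 52.

52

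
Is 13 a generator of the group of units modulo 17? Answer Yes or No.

φ(17) = 17 − 1 = 16 = 2^4.
13 is a primitive root mod 17 iff 13^(φ(17)/q) ≢ 1 for every prime q | φ(17), i.e. q ∈ {2}.
13^8 ≡ 1 (mod 17)  [q = 2: ≡ 1 ✗]
Since 13^8 ≡ 1, the order of 13 divides 8 < 16, so 13 is not a primitive root.

No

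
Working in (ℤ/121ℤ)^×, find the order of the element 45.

11

By Lagrange's theorem, ord_121(45) divides φ(121) = φ(11^2) = 11·(11−1) = 110 = 2 · 5 · 11.
Divisors of 110: 1, 2, 5, 10, 11, 22, 55, 110.
Test each divisor d:
45^1 ≡ 45 (mod 121)
45^2 ≡ 89 (mod 121)
45^5 ≡ 100 (mod 121)
45^10 ≡ 78 (mod 121)
45^11 ≡ 1 (mod 121) ✓
So ord_121(45) = 11.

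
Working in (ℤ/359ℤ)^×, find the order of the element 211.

The order of 211 must divide φ(359) = 359 − 1 = 358 = 2 · 179.
Divisors of 358: 1, 2, 179, 358.
Test each divisor d:
211^1 ≡ 211
211^2 ≡ 5
211^179 ≡ 358
211^358 ≡ 1
Therefore the multiplicative order of 211 modulo 359 is 358.

358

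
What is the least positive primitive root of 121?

φ(121) = φ(11^2) = 11·(11−1) = 110 = 2 · 5 · 11.
Test candidates g = 2, 3, … against the prime factors q ∈ {2, 5, 11} of φ(121): g is a generator iff g^(110/q) ≢ 1 for every such q.
g = 2: 2^55 ≡ 120; 2^22 ≡ 81; 2^10 ≡ 56 — none is 1, so 2 is a primitive root.
The smallest primitive root modulo 121 is 2.

2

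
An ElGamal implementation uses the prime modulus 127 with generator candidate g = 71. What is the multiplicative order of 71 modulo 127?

63

ord(71) | φ(127) = 127 − 1 = 126 = 2 · 3^2 · 7.
Divisors of 126: 1, 2, 3, 6, 7, 9, 14, 18, 21, 42, 63, 126.
Test each divisor d:
71^1 ≡ 71
71^2 ≡ 88
71^3 ≡ 25
71^6 ≡ 117
71^7 ≡ 52
71^9 ≡ 4
71^14 ≡ 37
71^18 ≡ 16
71^21 ≡ 19
71^42 ≡ 107
71^63 ≡ 1
The smallest such exponent is 63, so the order of 71 is 63.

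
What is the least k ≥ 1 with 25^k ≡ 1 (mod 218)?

The order of 25 must divide φ(218) = φ(2)·φ(109) = 1·108 = 108 = 2^2 · 3^3.
Divisors of 108: 1, 2, 3, 4, 6, 9, 12, 18, 27, 36, 54, 108.
Check 25^d mod 218 for each divisor in increasing order:
25^1 ≡ 25 (mod 218)
25^2 ≡ 189 (mod 218)
25^3 ≡ 147 (mod 218)
25^4 ≡ 187 (mod 218)
25^6 ≡ 27 (mod 218)
25^9 ≡ 45 (mod 218)
25^12 ≡ 75 (mod 218)
25^18 ≡ 63 (mod 218)
25^27 ≡ 1 (mod 218) ✓
The smallest such exponent is 27, so the order of 25 is 27.

27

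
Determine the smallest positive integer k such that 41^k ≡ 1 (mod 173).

86

Since 41 ∈ (Z/173Z)^×, its order divides φ(173) = 173 − 1 = 172 = 2^2 · 43.
Divisors of 172: 1, 2, 4, 43, 86, 172.
Check 41^d mod 173 for each divisor in increasing order:
41^1 ≡ 41 (mod 173)
41^2 ≡ 124 (mod 173)
41^4 ≡ 152 (mod 173)
41^43 ≡ 172 (mod 173)
41^86 ≡ 1 (mod 173) ✓
So ord_173(41) = 86.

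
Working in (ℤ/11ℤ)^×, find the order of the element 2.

10

Since 2 ∈ (Z/11Z)^×, its order divides φ(11) = 11 − 1 = 10 = 2 · 5.
Divisors of 10: 1, 2, 5, 10.
Test each divisor d:
2^1 ≡ 2
2^2 ≡ 4
2^5 ≡ 10
2^10 ≡ 1
So ord_11(2) = 10.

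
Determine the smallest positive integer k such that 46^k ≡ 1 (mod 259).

By Lagrange's theorem, ord_259(46) divides φ(259) = φ(7·37) = (7−1)·(37−1) = 6·36 = 216 = 2^3 · 3^3.
Divisors of 216: 1, 2, 3, 4, 6, 8, 9, 12, 18, 24, 27, 36, 54, 72, 108, 216.
Compute 46^d (mod 259) for the divisors d until we hit 1:
46^1 ≡ 46 (mod 259)
46^2 ≡ 44 (mod 259)
46^3 ≡ 211 (mod 259)
46^4 ≡ 123 (mod 259)
46^6 ≡ 232 (mod 259)
46^8 ≡ 107 (mod 259)
46^9 ≡ 1 (mod 259) ✓
Therefore the multiplicative order of 46 modulo 259 is 9.

9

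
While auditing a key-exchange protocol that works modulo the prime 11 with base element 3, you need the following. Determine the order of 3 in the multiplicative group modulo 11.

By Lagrange's theorem, ord_11(3) divides φ(11) = 11 − 1 = 10 = 2 · 5.
Divisors of 10: 1, 2, 5, 10.
Check 3^d mod 11 for each divisor in increasing order:
3^1 ≡ 3 (mod 11)
3^2 ≡ 9 (mod 11)
3^5 ≡ 1 (mod 11) ✓
The smallest such exponent is 5, so the order of 3 is 5.

5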